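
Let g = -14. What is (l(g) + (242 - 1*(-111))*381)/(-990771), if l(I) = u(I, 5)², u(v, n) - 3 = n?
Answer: -134557/990771 ≈ -0.13581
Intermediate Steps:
u(v, n) = 3 + n
l(I) = 64 (l(I) = (3 + 5)² = 8² = 64)
(l(g) + (242 - 1*(-111))*381)/(-990771) = (64 + (242 - 1*(-111))*381)/(-990771) = (64 + (242 + 111)*381)*(-1/990771) = (64 + 353*381)*(-1/990771) = (64 + 134493)*(-1/990771) = 134557*(-1/990771) = -134557/990771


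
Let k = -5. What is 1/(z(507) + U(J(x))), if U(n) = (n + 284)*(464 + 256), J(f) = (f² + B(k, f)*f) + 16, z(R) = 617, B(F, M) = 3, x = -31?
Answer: 1/841577 ≈ 1.1882e-6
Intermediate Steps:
J(f) = 16 + f² + 3*f (J(f) = (f² + 3*f) + 16 = 16 + f² + 3*f)
U(n) = 204480 + 720*n (U(n) = (284 + n)*720 = 204480 + 720*n)
1/(z(507) + U(J(x))) = 1/(617 + (204480 + 720*(16 + (-31)² + 3*(-31)))) = 1/(617 + (204480 + 720*(16 + 961 - 93))) = 1/(617 + (204480 + 720*884)) = 1/(617 + (204480 + 636480)) = 1/(617 + 840960) = 1/841577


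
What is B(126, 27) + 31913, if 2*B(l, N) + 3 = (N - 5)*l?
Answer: 66595/2 ≈ 33298.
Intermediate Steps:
B(l, N) = -3/2 + l*(-5 + N)/2 (B(l, N) = -3/2 + ((N - 5)*l)/2 = -3/2 + ((-5 + N)*l)/2 = -3/2 + (l*(-5 + N))/2 = -3/2 + l*(-5 + N)/2)
B(126, 27) + 31913 = (-3/2 - 5/2*126 + (½)*27*126) + 31913 = (-3/2 - 315 + 1701) + 31913 = 2769/2 + 31913 = 66595/2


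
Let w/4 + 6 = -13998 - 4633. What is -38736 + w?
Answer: -113284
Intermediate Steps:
w = -74548 (w = -24 + 4*(-13998 - 4633) = -24 + 4*(-18631) = -24 - 74524 = -74548)
-38736 + w = -38736 - 74548 = -113284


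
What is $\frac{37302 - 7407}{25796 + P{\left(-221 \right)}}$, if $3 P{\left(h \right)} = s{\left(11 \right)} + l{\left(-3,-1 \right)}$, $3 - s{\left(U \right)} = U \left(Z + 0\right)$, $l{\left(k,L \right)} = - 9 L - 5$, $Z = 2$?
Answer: $\frac{9965}{8597} \approx 1.1591$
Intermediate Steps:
$l{\left(k,L \right)} = -5 - 9 L$
$s{\left(U \right)} = 3 - 2 U$ ($s{\left(U \right)} = 3 - U \left(2 + 0\right) = 3 - U 2 = 3 - 2 U$)
$P{\left(h \right)} = -5$ ($P{\left(h \right)} = \frac{\left(3 - 22\right) - -4}{3} = \frac{\left(3 - 22\right) + \left(-5 + 9\right)}{3} = \frac{-19 + 4}{3} = \frac{1}{3} \left(-15\right) = -5$)
$\frac{37302 - 7407}{25796 + P{\left(-221 \right)}} = \frac{37302 - 7407}{25796 - 5} = \frac{29895}{25791} = 29895 \cdot \frac{1}{25791} = \frac{9965}{8597}$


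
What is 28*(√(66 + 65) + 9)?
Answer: 252 + 28*√131 ≈ 572.47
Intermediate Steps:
28*(√(66 + 65) + 9) = 28*(√131 + 9) = 28*(9 + √131) = 252 + 28*√131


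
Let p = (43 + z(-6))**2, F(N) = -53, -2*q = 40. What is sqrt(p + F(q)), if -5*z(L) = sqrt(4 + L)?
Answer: sqrt(44898 - 430*I*sqrt(2))/5 ≈ 42.379 - 0.28699*I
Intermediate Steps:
z(L) = -sqrt(4 + L)/5
q = -20 (q = -1/2*40 = -20)
p = (43 - I*sqrt(2)/5)**2 (p = (43 - sqrt(4 - 6)/5)**2 = (43 - I*sqrt(2)/5)**2 ≈ 1848.9 - 24.32*I)
sqrt(p + F(q)) = sqrt((215 - I*sqrt(2))**2/25 - 53) = sqrt(-53 + (215 - I*sqrt(2))**2/25)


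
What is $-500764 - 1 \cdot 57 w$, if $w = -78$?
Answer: $-496318$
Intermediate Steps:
$-500764 - 1 \cdot 57 w = -500764 - 1 \cdot 57 \left(-78\right) = -500764 - 57 \left(-78\right) = -500764 - -4446 = -500764 + 4446 = -496318$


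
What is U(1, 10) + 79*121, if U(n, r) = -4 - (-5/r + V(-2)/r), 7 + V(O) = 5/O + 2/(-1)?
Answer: 191133/20 ≈ 9556.7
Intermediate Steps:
V(O) = -9 + 5/O (V(O) = -7 + (5/O + 2/(-1)) = -7 + (5/O + 2*(-1)) = -7 + (5/O - 2) = -7 + (-2 + 5/O) = -9 + 5/O)
U(n, r) = -4 + 33/(2*r) (U(n, r) = -4 - (-5/r + (-9 + 5/(-2))/r) = -4 - (-5/r + (-9 + 5*(-½))/r) = -4 - (-5/r + (-9 - 5/2)/r) = -4 - (-5/r - 23/(2*r)) = -4 - (-33)/(2*r) = -4 + 33/(2*r))
U(1, 10) + 79*121 = (-4 + (33/2)/10) + 79*121 = (-4 + (33/2)*(⅒)) + 9559 = (-4 + 33/20) + 9559 = -47/20 + 9559 = 191133/20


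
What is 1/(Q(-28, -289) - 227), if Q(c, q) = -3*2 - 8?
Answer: -1/241 ≈ -0.0041494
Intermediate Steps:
Q(c, q) = -14 (Q(c, q) = -6 - 8 = -14)
1/(Q(-28, -289) - 227) = 1/(-14 - 227) = 1/(-241) = -1/241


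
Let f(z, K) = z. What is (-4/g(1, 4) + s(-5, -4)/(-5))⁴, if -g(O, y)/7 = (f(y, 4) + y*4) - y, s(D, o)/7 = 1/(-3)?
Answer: 1982119441/31116960000 ≈ 0.063699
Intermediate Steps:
s(D, o) = -7/3 (s(D, o) = 7/(-3) = 7*(-⅓) = -7/3)
g(O, y) = -28*y (g(O, y) = -7*((y + y*4) - y) = -7*((y + 4*y) - y) = -7*(5*y - y) = -28*y)
(-4/g(1, 4) + s(-5, -4)/(-5))⁴ = (-4/((-28*4)) - 7/3/(-5))⁴ = (-4/(-112) - 7/3*(-⅕))⁴ = (-4*(-1/112) + 7/15)⁴ = (1/28 + 7/15)⁴ = (211/420)⁴ = 1982119441/31116960000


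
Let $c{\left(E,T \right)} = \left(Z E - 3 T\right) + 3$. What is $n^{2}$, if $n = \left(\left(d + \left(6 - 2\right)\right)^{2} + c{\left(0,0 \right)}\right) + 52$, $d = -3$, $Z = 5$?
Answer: $3136$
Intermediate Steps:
$c{\left(E,T \right)} = 3 - 3 T + 5 E$ ($c{\left(E,T \right)} = \left(5 E - 3 T\right) + 3 = \left(- 3 T + 5 E\right) + 3 = 3 - 3 T + 5 E$)
$n = 56$ ($n = \left(\left(-3 + \left(6 - 2\right)\right)^{2} + \left(3 - 0 + 5 \cdot 0\right)\right) + 52 = \left(\left(-3 + \left(6 - 2\right)\right)^{2} + \left(3 + 0 + 0\right)\right) + 52 = \left(\left(-3 + 4\right)^{2} + 3\right) + 52 = \left(1^{2} + 3\right) + 52 = \left(1 + 3\right) + 52 = 4 + 52 = 56$)
$n^{2} = 56^{2} = 3136$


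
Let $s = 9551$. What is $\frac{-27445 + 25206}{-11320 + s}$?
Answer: $\frac{2239}{1769} \approx 1.2657$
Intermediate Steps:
$\frac{-27445 + 25206}{-11320 + s} = \frac{-27445 + 25206}{-11320 + 9551} = - \frac{2239}{-1769} = \left(-2239\right) \left(- \frac{1}{1769}\right) = \frac{2239}{1769}$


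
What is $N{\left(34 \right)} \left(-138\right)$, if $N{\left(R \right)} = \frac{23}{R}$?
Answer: $- \frac{1587}{17} \approx -93.353$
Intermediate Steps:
$N{\left(34 \right)} \left(-138\right) = \frac{23}{34} \left(-138\right) = - \frac{1587}{17}$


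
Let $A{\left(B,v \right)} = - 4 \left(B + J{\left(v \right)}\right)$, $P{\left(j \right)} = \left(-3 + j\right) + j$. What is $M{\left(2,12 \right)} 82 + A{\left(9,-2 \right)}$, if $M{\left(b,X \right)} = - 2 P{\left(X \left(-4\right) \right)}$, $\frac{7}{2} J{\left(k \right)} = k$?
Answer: $\frac{113416}{7} \approx 16202.0$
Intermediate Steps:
$J{\left(k \right)} = \frac{2 k}{7}$
$P{\left(j \right)} = -3 + 2 j$
$A{\left(B,v \right)} = - 4 B - \frac{8 v}{7}$ ($A{\left(B,v \right)} = - 4 \left(B + \frac{2 v}{7}\right) = - 4 B - \frac{8 v}{7}$)
$M{\left(b,X \right)} = 6 + 16 X$ ($M{\left(b,X \right)} = - 2 \left(-3 + 2 X \left(-4\right)\right) = - 2 \left(-3 + 2 \left(- 4 X\right)\right) = - 2 \left(-3 - 8 X\right) = 6 + 16 X$)
$M{\left(2,12 \right)} 82 + A{\left(9,-2 \right)} = \left(6 + 16 \cdot 12\right) 82 - \frac{236}{7} = \left(6 + 192\right) 82 + \left(-36 + \frac{16}{7}\right) = 198 \cdot 82 - \frac{236}{7} = 16236 - \frac{236}{7} = \frac{113416}{7}$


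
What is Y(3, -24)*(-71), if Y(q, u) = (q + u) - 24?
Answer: 3195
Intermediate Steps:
Y(q, u) = -24 + q + u
Y(3, -24)*(-71) = (-24 + 3 - 24)*(-71) = -45*(-71) = 3195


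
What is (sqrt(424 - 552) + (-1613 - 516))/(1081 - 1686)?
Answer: 2129/605 - 8*I*sqrt(2)/605 ≈ 3.519 - 0.0187*I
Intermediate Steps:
(sqrt(424 - 552) + (-1613 - 516))/(1081 - 1686) = (sqrt(-128) - 2129)/(-605) = (8*I*sqrt(2) - 2129)*(-1/605) = (-2129 + 8*I*sqrt(2))*(-1/605) = 2129/605 - 8*I*sqrt(2)/605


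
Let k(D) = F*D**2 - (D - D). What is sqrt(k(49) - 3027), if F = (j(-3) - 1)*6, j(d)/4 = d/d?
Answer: sqrt(40191) ≈ 200.48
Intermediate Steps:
j(d) = 4 (j(d) = 4*(d/d) = 4*1 = 4)
F = 18 (F = (4 - 1)*6 = 3*6 = 18)
k(D) = 18*D**2 (k(D) = 18*D**2 - (D - D) = 18*D**2 - 1*0 = 18*D**2 + 0 = 18*D**2)
sqrt(k(49) - 3027) = sqrt(18*49**2 - 3027) = sqrt(18*2401 - 3027) = sqrt(43218 - 3027) = sqrt(40191)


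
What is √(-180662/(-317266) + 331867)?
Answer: √8351257785209886/158633 ≈ 576.08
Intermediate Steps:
√(-180662/(-317266) + 331867) = √(-180662*(-1/317266) + 331867) = √(90331/158633 + 331867) = √(52645148142/158633) = √8351257785209886/158633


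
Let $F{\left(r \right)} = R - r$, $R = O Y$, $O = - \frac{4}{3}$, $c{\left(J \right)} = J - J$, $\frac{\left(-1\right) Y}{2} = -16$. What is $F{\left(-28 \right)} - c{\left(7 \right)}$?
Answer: $- \frac{44}{3} \approx -14.667$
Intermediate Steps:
$Y = 32$ ($Y = \left(-2\right) \left(-16\right) = 32$)
$c{\left(J \right)} = 0$
$O = - \frac{4}{3}$ ($O = \left(-4\right) \frac{1}{3} = - \frac{4}{3} \approx -1.3333$)
$R = - \frac{128}{3}$ ($R = \left(- \frac{4}{3}\right) 32 = - \frac{128}{3} \approx -42.667$)
$F{\left(r \right)} = - \frac{128}{3} - r$
$F{\left(-28 \right)} - c{\left(7 \right)} = \left(- \frac{128}{3} - -28\right) - 0 = \left(- \frac{128}{3} + 28\right) + 0 = - \frac{44}{3} + 0 = - \frac{44}{3}$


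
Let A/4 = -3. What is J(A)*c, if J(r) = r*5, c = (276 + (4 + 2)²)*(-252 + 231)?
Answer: 393120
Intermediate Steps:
A = -12 (A = 4*(-3) = -12)
c = -6552 (c = (276 + 6²)*(-21) = (276 + 36)*(-21) = 312*(-21) = -6552)
J(r) = 5*r
J(A)*c = (5*(-12))*(-6552) = -60*(-6552) = 393120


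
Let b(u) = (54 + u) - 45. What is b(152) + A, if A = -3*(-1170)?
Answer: 3671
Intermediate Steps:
b(u) = 9 + u
A = 3510
b(152) + A = (9 + 152) + 3510 = 161 + 3510 = 3671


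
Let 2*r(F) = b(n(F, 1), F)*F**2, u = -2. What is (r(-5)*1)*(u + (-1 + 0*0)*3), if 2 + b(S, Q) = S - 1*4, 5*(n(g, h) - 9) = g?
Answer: -125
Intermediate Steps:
n(g, h) = 9 + g/5
b(S, Q) = -6 + S (b(S, Q) = -2 + (S - 1*4) = -2 + (S - 4) = -2 + (-4 + S) = -6 + S)
r(F) = F**2*(3 + F/5)/2 (r(F) = ((-6 + (9 + F/5))*F**2)/2 = ((3 + F/5)*F**2)/2 = (F**2*(3 + F/5))/2 = F**2*(3 + F/5)/2)
(r(-5)*1)*(u + (-1 + 0*0)*3) = (((1/10)*(-5)**2*(15 - 5))*1)*(-2 + (-1 + 0*0)*3) = (((1/10)*25*10)*1)*(-2 + (-1 + 0)*3) = (25*1)*(-2 - 1*3) = 25*(-2 - 3) = 25*(-5) = -125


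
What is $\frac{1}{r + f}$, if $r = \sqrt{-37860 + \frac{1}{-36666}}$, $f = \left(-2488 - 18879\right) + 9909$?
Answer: $- \frac{420119028}{4815111997585} - \frac{3 i \sqrt{5655423976314}}{4815111997585} \approx -8.725 \cdot 10^{-5} - 1.4817 \cdot 10^{-6} i$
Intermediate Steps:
$f = -11458$ ($f = -21367 + 9909 = -11458$)
$r = \frac{i \sqrt{5655423976314}}{12222}$ ($r = \sqrt{-37860 - \frac{1}{36666}} = \sqrt{- \frac{1388174761}{36666}} = \frac{i \sqrt{5655423976314}}{12222} \approx 194.58 i$)
$\frac{1}{r + f} = \frac{1}{\frac{i \sqrt{5655423976314}}{12222} - 11458} = \frac{1}{-11458 + \frac{i \sqrt{5655423976314}}{12222}}$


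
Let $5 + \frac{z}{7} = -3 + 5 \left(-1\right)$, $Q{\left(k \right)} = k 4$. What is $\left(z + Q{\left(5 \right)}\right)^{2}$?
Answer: $5041$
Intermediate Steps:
$Q{\left(k \right)} = 4 k$
$z = -91$ ($z = -35 + 7 \left(-3 + 5 \left(-1\right)\right) = -35 + 7 \left(-3 - 5\right) = -35 + 7 \left(-8\right) = -35 - 56 = -91$)
$\left(z + Q{\left(5 \right)}\right)^{2} = \left(-91 + 4 \cdot 5\right)^{2} = \left(-91 + 20\right)^{2} = \left(-71\right)^{2} = 5041$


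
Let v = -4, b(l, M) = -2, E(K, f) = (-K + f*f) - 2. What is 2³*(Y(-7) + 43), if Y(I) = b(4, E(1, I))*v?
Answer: 408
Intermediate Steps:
E(K, f) = -2 + f² - K (E(K, f) = (-K + f²) - 2 = (f² - K) - 2 = -2 + f² - K)
Y(I) = 8 (Y(I) = -2*(-4) = 8)
2³*(Y(-7) + 43) = 2³*(8 + 43) = 8*51 = 408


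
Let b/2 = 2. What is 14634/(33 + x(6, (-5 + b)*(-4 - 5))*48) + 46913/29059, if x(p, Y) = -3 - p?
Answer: -135510373/3864847 ≈ -35.062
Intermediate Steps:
b = 4 (b = 2*2 = 4)
14634/(33 + x(6, (-5 + b)*(-4 - 5))*48) + 46913/29059 = 14634/(33 + (-3 - 1*6)*48) + 46913/29059 = 14634/(33 + (-3 - 6)*48) + 46913*(1/29059) = 14634/(33 - 9*48) + 46913/29059 = 14634/(33 - 432) + 46913/29059 = 14634/(-399) + 46913/29059 = 14634*(-1/399) + 46913/29059 = -4878/133 + 46913/29059 = -135510373/3864847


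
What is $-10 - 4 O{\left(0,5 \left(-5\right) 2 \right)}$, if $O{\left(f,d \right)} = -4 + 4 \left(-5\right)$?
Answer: $86$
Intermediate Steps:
$O{\left(f,d \right)} = -24$ ($O{\left(f,d \right)} = -4 - 20 = -24$)
$-10 - 4 O{\left(0,5 \left(-5\right) 2 \right)} = -10 - -96 = -10 + 96 = 86$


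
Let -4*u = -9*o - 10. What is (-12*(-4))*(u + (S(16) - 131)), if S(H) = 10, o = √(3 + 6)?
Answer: -5364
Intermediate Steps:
o = 3 (o = √9 = 3)
u = 37/4 (u = -(-9*3 - 10)/4 = -(-27 - 10)/4 = -¼*(-37) = 37/4 ≈ 9.2500)
(-12*(-4))*(u + (S(16) - 131)) = (-12*(-4))*(37/4 + (10 - 131)) = 48*(37/4 - 121) = 48*(-447/4) = -5364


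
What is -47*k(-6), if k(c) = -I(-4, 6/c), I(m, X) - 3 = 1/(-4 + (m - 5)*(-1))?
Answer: 752/5 ≈ 150.40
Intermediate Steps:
I(m, X) = 3 + 1/(1 - m) (I(m, X) = 3 + 1/(-4 + (m - 5)*(-1)) = 3 + 1/(-4 + (-5 + m)*(-1)) = 3 + 1/(-4 + (5 - m)) = 3 + 1/(1 - m))
k(c) = -16/5 (k(c) = -(-4 + 3*(-4))/(-1 - 4) = -(-4 - 12)/(-5) = -(-1)*(-16)/5 = -1*16/5 = -16/5)
-47*k(-6) = -47*(-16/5) = 752/5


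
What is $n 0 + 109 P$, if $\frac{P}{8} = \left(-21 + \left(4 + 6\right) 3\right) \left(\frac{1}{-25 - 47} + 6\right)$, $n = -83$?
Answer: $46979$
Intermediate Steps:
$P = 431$ ($P = 8 \left(-21 + \left(4 + 6\right) 3\right) \left(\frac{1}{-25 - 47} + 6\right) = 8 \left(-21 + 10 \cdot 3\right) \left(\frac{1}{-72} + 6\right) = 8 \left(-21 + 30\right) \left(- \frac{1}{72} + 6\right) = 8 \cdot 9 \cdot \frac{431}{72} = 8 \cdot \frac{431}{8} = 431$)
$n 0 + 109 P = \left(-83\right) 0 + 109 \cdot 431 = 0 + 46979 = 46979$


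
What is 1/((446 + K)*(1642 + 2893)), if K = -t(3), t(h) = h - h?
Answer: 1/2022610 ≈ 4.9441e-7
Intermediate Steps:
t(h) = 0
K = 0 (K = -1*0 = 0)
1/((446 + K)*(1642 + 2893)) = 1/((446 + 0)*(1642 + 2893)) = 1/(446*4535) = 1/2022610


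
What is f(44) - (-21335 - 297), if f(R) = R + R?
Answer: 21720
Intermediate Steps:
f(R) = 2*R
f(44) - (-21335 - 297) = 2*44 - (-21335 - 297) = 88 - 1*(-21632) = 88 + 21632 = 21720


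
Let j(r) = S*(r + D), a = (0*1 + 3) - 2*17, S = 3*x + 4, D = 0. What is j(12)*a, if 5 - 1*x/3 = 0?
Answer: -18228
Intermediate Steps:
x = 15 (x = 15 - 3*0 = 15 + 0 = 15)
S = 49 (S = 3*15 + 4 = 45 + 4 = 49)
a = -31 (a = (0 + 3) - 34 = 3 - 34 = -31)
j(r) = 49*r (j(r) = 49*(r + 0) = 49*r)
j(12)*a = (49*12)*(-31) = 588*(-31) = -18228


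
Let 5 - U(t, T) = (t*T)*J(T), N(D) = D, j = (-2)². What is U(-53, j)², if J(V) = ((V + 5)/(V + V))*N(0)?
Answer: 25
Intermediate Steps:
j = 4
J(V) = 0 (J(V) = ((V + 5)/(V + V))*0 = ((5 + V)/((2*V)))*0 = ((5 + V)*(1/(2*V)))*0 = ((5 + V)/(2*V))*0 = 0)
U(t, T) = 5 (U(t, T) = 5 - t*T*0 = 5 - T*t*0 = 5 - 1*0 = 5 + 0 = 5)
U(-53, j)² = 5² = 25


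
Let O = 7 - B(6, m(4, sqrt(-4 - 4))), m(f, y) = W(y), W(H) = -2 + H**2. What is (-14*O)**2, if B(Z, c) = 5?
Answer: 784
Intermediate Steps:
m(f, y) = -2 + y**2
O = 2 (O = 7 - 1*5 = 7 - 5 = 2)
(-14*O)**2 = (-14*2)**2 = (-28)**2 = 784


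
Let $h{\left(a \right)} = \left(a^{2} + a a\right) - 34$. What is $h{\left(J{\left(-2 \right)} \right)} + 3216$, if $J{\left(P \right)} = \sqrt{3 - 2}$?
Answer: $3184$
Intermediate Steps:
$J{\left(P \right)} = 1$ ($J{\left(P \right)} = \sqrt{1} = 1$)
$h{\left(a \right)} = -34 + 2 a^{2}$ ($h{\left(a \right)} = \left(a^{2} + a^{2}\right) - 34 = 2 a^{2} - 34 = -34 + 2 a^{2}$)
$h{\left(J{\left(-2 \right)} \right)} + 3216 = \left(-34 + 2 \cdot 1^{2}\right) + 3216 = \left(-34 + 2 \cdot 1\right) + 3216 = \left(-34 + 2\right) + 3216 = -32 + 3216 = 3184$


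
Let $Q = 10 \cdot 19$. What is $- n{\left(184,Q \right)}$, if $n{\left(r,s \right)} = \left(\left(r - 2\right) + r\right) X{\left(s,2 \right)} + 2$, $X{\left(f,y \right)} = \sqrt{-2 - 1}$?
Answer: $-2 - 366 i \sqrt{3} \approx -2.0 - 633.93 i$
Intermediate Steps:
$X{\left(f,y \right)} = i \sqrt{3}$ ($X{\left(f,y \right)} = \sqrt{-3} = i \sqrt{3}$)
$Q = 190$
$n{\left(r,s \right)} = 2 + i \sqrt{3} \left(-2 + 2 r\right)$ ($n{\left(r,s \right)} = \left(\left(r - 2\right) + r\right) i \sqrt{3} + 2 = \left(\left(-2 + r\right) + r\right) i \sqrt{3} + 2 = \left(-2 + 2 r\right) i \sqrt{3} + 2 = i \sqrt{3} \left(-2 + 2 r\right) + 2 = 2 + i \sqrt{3} \left(-2 + 2 r\right)$)
$- n{\left(184,Q \right)} = - (2 - 2 i \sqrt{3} + 2 i 184 \sqrt{3}) = - (2 - 2 i \sqrt{3} + 368 i \sqrt{3}) = - (2 + 366 i \sqrt{3}) = -2 - 366 i \sqrt{3}$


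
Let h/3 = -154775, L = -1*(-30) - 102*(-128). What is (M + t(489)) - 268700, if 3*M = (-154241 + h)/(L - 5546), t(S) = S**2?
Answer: -25757521/870 ≈ -29606.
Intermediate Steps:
L = 13086 (L = 30 + 13056 = 13086)
h = -464325 (h = 3*(-154775) = -464325)
M = -23791/870 (M = ((-154241 - 464325)/(13086 - 5546))/3 = (-618566/7540)/3 = (-618566*1/7540)/3 = (1/3)*(-23791/290) = -23791/870 ≈ -27.346)
(M + t(489)) - 268700 = (-23791/870 + 489**2) - 268700 = (-23791/870 + 239121) - 268700 = 208011479/870 - 268700 = -25757521/870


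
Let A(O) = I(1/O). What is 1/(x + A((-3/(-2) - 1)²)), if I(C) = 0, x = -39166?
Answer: -1/39166 ≈ -2.5532e-5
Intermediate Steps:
A(O) = 0
1/(x + A((-3/(-2) - 1)²)) = 1/(-39166 + 0) = 1/(-39166) = -1/39166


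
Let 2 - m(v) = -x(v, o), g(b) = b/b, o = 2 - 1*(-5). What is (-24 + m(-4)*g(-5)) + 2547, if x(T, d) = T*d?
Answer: 2497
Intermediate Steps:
o = 7 (o = 2 + 5 = 7)
g(b) = 1
m(v) = 2 + 7*v (m(v) = 2 - (-1)*v*7 = 2 - (-1)*7*v = 2 - (-7)*v = 2 + 7*v)
(-24 + m(-4)*g(-5)) + 2547 = (-24 + (2 + 7*(-4))*1) + 2547 = (-24 + (2 - 28)*1) + 2547 = (-24 - 26*1) + 2547 = (-24 - 26) + 2547 = -50 + 2547 = 2497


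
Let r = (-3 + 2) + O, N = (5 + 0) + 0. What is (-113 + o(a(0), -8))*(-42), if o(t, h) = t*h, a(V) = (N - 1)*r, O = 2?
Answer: 6090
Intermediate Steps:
N = 5 (N = 5 + 0 = 5)
r = 1 (r = (-3 + 2) + 2 = -1 + 2 = 1)
a(V) = 4 (a(V) = (5 - 1)*1 = 4*1 = 4)
o(t, h) = h*t
(-113 + o(a(0), -8))*(-42) = (-113 - 8*4)*(-42) = (-113 - 32)*(-42) = -145*(-42) = 6090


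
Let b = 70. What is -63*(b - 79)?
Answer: 567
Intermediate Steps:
-63*(b - 79) = -63*(70 - 79) = -63*(-9) = 567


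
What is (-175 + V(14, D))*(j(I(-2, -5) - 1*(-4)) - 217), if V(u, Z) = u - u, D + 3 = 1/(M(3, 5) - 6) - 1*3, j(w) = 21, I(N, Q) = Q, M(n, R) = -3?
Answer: 34300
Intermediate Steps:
D = -55/9 (D = -3 + (1/(-3 - 6) - 1*3) = -3 + (1/(-9) - 3) = -3 + (-⅑ - 3) = -3 - 28/9 = -55/9 ≈ -6.1111)
V(u, Z) = 0
(-175 + V(14, D))*(j(I(-2, -5) - 1*(-4)) - 217) = (-175 + 0)*(21 - 217) = -175*(-196) = 34300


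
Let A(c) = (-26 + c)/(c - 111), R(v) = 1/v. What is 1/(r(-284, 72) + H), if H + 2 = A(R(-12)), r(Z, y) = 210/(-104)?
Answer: -69316/262321 ≈ -0.26424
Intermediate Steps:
r(Z, y) = -105/52 (r(Z, y) = 210*(-1/104) = -105/52)
A(c) = (-26 + c)/(-111 + c)
H = -2353/1333 (H = -2 + (-26 + 1/(-12))/(-111 + 1/(-12)) = -2 + (-26 - 1/12)/(-111 - 1/12) = -2 - 313/12/(-1333/12) = -2 - 12/1333*(-313/12) = -2 + 313/1333 = -2353/1333 ≈ -1.7652)
1/(r(-284, 72) + H) = 1/(-105/52 - 2353/1333) = 1/(-262321/69316) = -69316/262321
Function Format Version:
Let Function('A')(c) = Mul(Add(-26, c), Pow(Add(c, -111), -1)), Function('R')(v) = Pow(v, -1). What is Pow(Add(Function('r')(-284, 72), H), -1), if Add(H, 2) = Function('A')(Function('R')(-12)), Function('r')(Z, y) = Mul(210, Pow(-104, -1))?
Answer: Rational(-69316, 262321) ≈ -0.26424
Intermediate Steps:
Function('r')(Z, y) = Rational(-105, 52) (Function('r')(Z, y) = Mul(210, Rational(-1, 104)) = Rational(-105, 52))
Function('A')(c) = Mul(Pow(Add(-111, c), -1), Add(-26, c)) (Function('A')(c) = Mul(Add(-26, c), Pow(Add(-111, c), -1)) = Mul(Pow(Add(-111, c), -1), Add(-26, c)))
H = Rational(-2353, 1333) (H = Add(-2, Mul(Pow(Add(-111, Pow(-12, -1)), -1), Add(-26, Pow(-12, -1)))) = Add(-2, Mul(Pow(Add(-111, Rational(-1, 12)), -1), Add(-26, Rational(-1, 12)))) = Add(-2, Mul(Pow(Rational(-1333, 12), -1), Rational(-313, 12))) = Add(-2, Mul(Rational(-12, 1333), Rational(-313, 12))) = Add(-2, Rational(313, 1333)) = Rational(-2353, 1333) ≈ -1.7652)
Pow(Add(Function('r')(-284, 72), H), -1) = Pow(Add(Rational(-105, 52), Rational(-2353, 1333)), -1) = Pow(Rational(-262321, 69316), -1) = Rational(-69316, 262321)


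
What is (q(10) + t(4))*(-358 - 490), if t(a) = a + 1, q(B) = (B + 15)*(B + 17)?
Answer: -576640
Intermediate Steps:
q(B) = (15 + B)*(17 + B)
t(a) = 1 + a
(q(10) + t(4))*(-358 - 490) = ((255 + 10² + 32*10) + (1 + 4))*(-358 - 490) = ((255 + 100 + 320) + 5)*(-848) = (675 + 5)*(-848) = 680*(-848) = -576640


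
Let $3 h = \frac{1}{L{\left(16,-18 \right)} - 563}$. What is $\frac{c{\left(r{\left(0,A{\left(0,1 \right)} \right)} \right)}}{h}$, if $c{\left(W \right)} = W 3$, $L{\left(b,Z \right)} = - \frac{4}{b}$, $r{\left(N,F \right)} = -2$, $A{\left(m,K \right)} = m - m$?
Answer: $\frac{20277}{2} \approx 10139.0$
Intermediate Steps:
$A{\left(m,K \right)} = 0$
$c{\left(W \right)} = 3 W$
$h = - \frac{4}{6759}$ ($h = \frac{1}{3 \left(- \frac{4}{16} - 563\right)} = \frac{1}{3 \left(\left(-4\right) \frac{1}{16} - 563\right)} = \frac{1}{3 \left(- \frac{1}{4} - 563\right)} = \frac{1}{3 \left(- \frac{2253}{4}\right)} = \frac{1}{3} \left(- \frac{4}{2253}\right) = - \frac{4}{6759} \approx -0.0005918$)
$\frac{c{\left(r{\left(0,A{\left(0,1 \right)} \right)} \right)}}{h} = \frac{3 \left(-2\right)}{- \frac{4}{6759}} = \left(-6\right) \left(- \frac{6759}{4}\right) = \frac{20277}{2}$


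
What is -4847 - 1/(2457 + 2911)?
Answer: -26018697/5368 ≈ -4847.0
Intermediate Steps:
-4847 - 1/(2457 + 2911) = -4847 - 1/5368 = -26018697/5368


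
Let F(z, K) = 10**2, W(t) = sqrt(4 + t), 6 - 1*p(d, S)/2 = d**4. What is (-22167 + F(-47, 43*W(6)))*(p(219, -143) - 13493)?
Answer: 101519862917041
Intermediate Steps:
p(d, S) = 12 - 2*d**4
F(z, K) = 100
(-22167 + F(-47, 43*W(6)))*(p(219, -143) - 13493) = (-22167 + 100)*((12 - 2*219**4) - 13493) = -22067*((12 - 2*2300257521) - 13493) = -22067*((12 - 4600515042) - 13493) = -22067*(-4600515030 - 13493) = -22067*(-4600528523) = 101519862917041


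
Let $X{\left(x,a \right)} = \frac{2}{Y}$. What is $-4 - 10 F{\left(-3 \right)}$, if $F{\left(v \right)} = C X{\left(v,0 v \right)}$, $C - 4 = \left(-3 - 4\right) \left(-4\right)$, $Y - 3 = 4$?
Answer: $- \frac{668}{7} \approx -95.429$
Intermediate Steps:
$Y = 7$ ($Y = 3 + 4 = 7$)
$C = 32$ ($C = 4 + \left(-3 - 4\right) \left(-4\right) = 4 - -28 = 4 + 28 = 32$)
$X{\left(x,a \right)} = \frac{2}{7}$
$F{\left(v \right)} = \frac{64}{7}$ ($F{\left(v \right)} = 32 \cdot \frac{2}{7} = \frac{64}{7}$)
$-4 - 10 F{\left(-3 \right)} = -4 - \frac{640}{7} = - \frac{668}{7}$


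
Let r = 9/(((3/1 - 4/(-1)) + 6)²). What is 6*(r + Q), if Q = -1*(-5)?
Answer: 5124/169 ≈ 30.320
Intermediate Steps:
Q = 5
r = 9/169 (r = 9/(((3*1 - 4*(-1)) + 6)²) = 9/(((3 + 4) + 6)²) = 9/((7 + 6)²) = 9/(13²) = 9/169 ≈ 0.053254)
6*(r + Q) = 6*(9/169 + 5) = 6*(854/169) = 5124/169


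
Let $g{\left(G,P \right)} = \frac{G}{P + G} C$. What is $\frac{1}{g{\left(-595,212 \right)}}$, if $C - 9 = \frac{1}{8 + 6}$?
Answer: $\frac{766}{10795} \approx 0.070959$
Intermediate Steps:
$C = \frac{127}{14}$ ($C = 9 + \frac{1}{8 + 6} = 9 + \frac{1}{14} = \frac{127}{14} \approx 9.0714$)
$g{\left(G,P \right)} = \frac{127 G}{14 \left(G + P\right)}$ ($g{\left(G,P \right)} = \frac{G}{P + G} \frac{127}{14} = \frac{G}{G + P} \frac{127}{14} = \frac{127 G}{14 \left(G + P\right)}$)
$\frac{1}{g{\left(-595,212 \right)}} = \frac{1}{\frac{127}{14} \left(-595\right) \frac{1}{-595 + 212}} = \frac{1}{\frac{127}{14} \left(-595\right) \frac{1}{-383}} = \frac{1}{\frac{127}{14} \left(-595\right) \left(- \frac{1}{383}\right)} = \frac{1}{\frac{10795}{766}} = \frac{766}{10795}$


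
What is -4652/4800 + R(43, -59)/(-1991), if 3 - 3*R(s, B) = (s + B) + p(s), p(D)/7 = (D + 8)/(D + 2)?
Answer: -6959879/7167600 ≈ -0.97102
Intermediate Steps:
p(D) = 7*(8 + D)/(2 + D) (p(D) = 7*((D + 8)/(D + 2)) = 7*((8 + D)/(2 + D)) = 7*(8 + D)/(2 + D))
R(s, B) = 1 - B/3 - s/3 - 7*(8 + s)/(3*(2 + s)) (R(s, B) = 1 - ((s + B) + 7*(8 + s)/(2 + s))/3 = 1 - ((B + s) + 7*(8 + s)/(2 + s))/3 = 1 - (B + s + 7*(8 + s)/(2 + s))/3 = 1 + (-B/3 - s/3 - 7*(8 + s)/(3*(2 + s))) = 1 - B/3 - s/3 - 7*(8 + s)/(3*(2 + s)))
-4652/4800 + R(43, -59)/(-1991) = -4652/4800 + ((-56 - 7*43 + (2 + 43)*(3 - 1*(-59) - 1*43))/(3*(2 + 43)))/(-1991) = -4652*1/4800 + ((⅓)*(-56 - 301 + 45*(3 + 59 - 43))/45)*(-1/1991) = -1163/1200 + ((⅓)*(1/45)*(-56 - 301 + 45*19))*(-1/1991) = -1163/1200 + ((⅓)*(1/45)*(-56 - 301 + 855))*(-1/1991) = -1163/1200 + ((⅓)*(1/45)*498)*(-1/1991) = -1163/1200 + (166/45)*(-1/1991) = -1163/1200 - 166/89595 = -6959879/7167600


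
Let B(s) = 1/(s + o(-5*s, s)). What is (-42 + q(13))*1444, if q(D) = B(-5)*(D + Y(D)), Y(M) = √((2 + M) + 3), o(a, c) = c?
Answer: -312626/5 - 2166*√2/5 ≈ -63138.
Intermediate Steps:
B(s) = 1/(2*s) (B(s) = 1/(s + s) = 1/(2*s))
Y(M) = √(5 + M)
q(D) = -D/10 - √(5 + D)/10 (q(D) = ((½)/(-5))*(D + √(5 + D)) = ((½)*(-⅕))*(D + √(5 + D)) = -(D + √(5 + D))/10 = -D/10 - √(5 + D)/10)
(-42 + q(13))*1444 = (-42 + (-⅒*13 - √(5 + 13)/10))*1444 = (-42 + (-13/10 - 3*√2/10))*1444 = (-433/10 - 3*√2/10)*1444 = -312626/5 - 2166*√2/5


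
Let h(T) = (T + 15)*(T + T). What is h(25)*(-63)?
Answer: -126000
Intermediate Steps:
h(T) = 2*T*(15 + T) (h(T) = (15 + T)*(2*T) = 2*T*(15 + T))
h(25)*(-63) = (2*25*(15 + 25))*(-63) = (2*25*40)*(-63) = 2000*(-63) = -126000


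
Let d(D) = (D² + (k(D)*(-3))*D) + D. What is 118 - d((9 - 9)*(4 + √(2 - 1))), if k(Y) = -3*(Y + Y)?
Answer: 118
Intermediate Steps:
k(Y) = -6*Y
d(D) = D + 19*D² (d(D) = (D² + (-6*D*(-3))*D) + D = (D² + (18*D)*D) + D = (D² + 18*D²) + D = 19*D² + D = D + 19*D²)
118 - d((9 - 9)*(4 + √(2 - 1))) = 118 - (9 - 9)*(4 + √(2 - 1))*(1 + 19*((9 - 9)*(4 + √(2 - 1)))) = 118 - 0*(4 + √1)*(1 + 19*(0*(4 + √1))) = 118 - 0*(4 + 1)*(1 + 19*(0*(4 + 1))) = 118 - 0*5*(1 + 19*(0*5)) = 118 - 0*(1 + 19*0) = 118 - 0*(1 + 0) = 118 - 0 = 118 - 1*0 = 118 + 0 = 118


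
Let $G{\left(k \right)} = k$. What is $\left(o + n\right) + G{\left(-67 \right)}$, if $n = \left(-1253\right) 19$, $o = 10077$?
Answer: $-13797$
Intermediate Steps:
$n = -23807$
$\left(o + n\right) + G{\left(-67 \right)} = \left(10077 - 23807\right) - 67 = -13730 - 67 = -13797$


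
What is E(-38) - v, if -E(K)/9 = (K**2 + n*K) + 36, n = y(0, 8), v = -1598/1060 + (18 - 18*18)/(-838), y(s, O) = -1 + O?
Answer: -2426083129/222070 ≈ -10925.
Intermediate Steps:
v = -253691/222070 (v = -1598*1/1060 + (18 - 324)*(-1/838) = -799/530 - 306*(-1/838) = -799/530 + 153/419 = -253691/222070 ≈ -1.1424)
n = 7 (n = -1 + 8 = 7)
E(K) = -324 - 63*K - 9*K**2 (E(K) = -9*((K**2 + 7*K) + 36) = -9*(36 + K**2 + 7*K) = -324 - 63*K - 9*K**2)
E(-38) - v = (-324 - 63*(-38) - 9*(-38)**2) - 1*(-253691/222070) = (-324 + 2394 - 9*1444) + 253691/222070 = (-324 + 2394 - 12996) + 253691/222070 = -10926 + 253691/222070 = -2426083129/222070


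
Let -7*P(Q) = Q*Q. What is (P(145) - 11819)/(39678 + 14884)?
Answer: -51879/190967 ≈ -0.27166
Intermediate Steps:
P(Q) = -Q²/7 (P(Q) = -Q*Q/7 = -Q²/7)
(P(145) - 11819)/(39678 + 14884) = (-⅐*145² - 11819)/(39678 + 14884) = (-⅐*21025 - 11819)/54562 = (-21025/7 - 11819)*(1/54562) = -103758/7*1/54562 = -51879/190967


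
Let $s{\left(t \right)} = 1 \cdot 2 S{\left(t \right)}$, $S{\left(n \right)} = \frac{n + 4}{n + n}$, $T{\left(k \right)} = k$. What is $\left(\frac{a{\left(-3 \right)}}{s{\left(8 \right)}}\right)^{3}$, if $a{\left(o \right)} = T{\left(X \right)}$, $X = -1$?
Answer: $- \frac{8}{27} \approx -0.2963$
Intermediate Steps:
$a{\left(o \right)} = -1$
$S{\left(n \right)} = \frac{4 + n}{2 n}$
$s{\left(t \right)} = \frac{4 + t}{t}$ ($s{\left(t \right)} = 1 \cdot 2 \frac{4 + t}{2 t} = 2 \frac{4 + t}{2 t} = \frac{4 + t}{t}$)
$\left(\frac{a{\left(-3 \right)}}{s{\left(8 \right)}}\right)^{3} = \left(- \frac{1}{\frac{1}{8} \left(4 + 8\right)}\right)^{3} = \left(- \frac{1}{\frac{1}{8} \cdot 12}\right)^{3} = \left(- \frac{1}{\frac{3}{2}}\right)^{3} = \left(\left(-1\right) \frac{2}{3}\right)^{3} = \left(- \frac{2}{3}\right)^{3} = - \frac{8}{27}$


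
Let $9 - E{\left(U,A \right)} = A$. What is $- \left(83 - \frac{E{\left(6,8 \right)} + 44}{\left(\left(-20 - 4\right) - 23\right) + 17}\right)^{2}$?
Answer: $- \frac{28561}{4} \approx -7140.3$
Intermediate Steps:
$E{\left(U,A \right)} = 9 - A$
$- \left(83 - \frac{E{\left(6,8 \right)} + 44}{\left(\left(-20 - 4\right) - 23\right) + 17}\right)^{2} = - \left(83 - \frac{\left(9 - 8\right) + 44}{\left(\left(-20 - 4\right) - 23\right) + 17}\right)^{2} = - \left(83 - \frac{\left(9 - 8\right) + 44}{\left(-24 - 23\right) + 17}\right)^{2} = - \left(83 - \frac{1 + 44}{-47 + 17}\right)^{2} = - \left(83 - \frac{45}{-30}\right)^{2} = - \left(83 - 45 \left(- \frac{1}{30}\right)\right)^{2} = - \left(83 - - \frac{3}{2}\right)^{2} = - \left(83 + \frac{3}{2}\right)^{2} = - \left(\frac{169}{2}\right)^{2} = \left(-1\right) \frac{28561}{4} = - \frac{28561}{4}$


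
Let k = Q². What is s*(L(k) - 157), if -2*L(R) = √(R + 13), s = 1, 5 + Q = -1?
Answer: -321/2 ≈ -160.50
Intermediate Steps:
Q = -6 (Q = -5 - 1 = -6)
k = 36 (k = (-6)² = 36)
L(R) = -√(13 + R)/2 (L(R) = -√(R + 13)/2 = -√(13 + R)/2)
s*(L(k) - 157) = 1*(-√(13 + 36)/2 - 157) = 1*(-√49/2 - 157) = 1*(-½*7 - 157) = 1*(-7/2 - 157) = 1*(-321/2) = -321/2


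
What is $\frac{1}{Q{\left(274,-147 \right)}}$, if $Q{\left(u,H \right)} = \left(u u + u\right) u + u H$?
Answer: $\frac{1}{20605622} \approx 4.853 \cdot 10^{-8}$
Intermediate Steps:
$Q{\left(u,H \right)} = H u + u \left(u + u^{2}\right)$ ($Q{\left(u,H \right)} = \left(u^{2} + u\right) u + H u = \left(u + u^{2}\right) u + H u = u \left(u + u^{2}\right) + H u = H u + u \left(u + u^{2}\right)$)
$\frac{1}{Q{\left(274,-147 \right)}} = \frac{1}{274 \left(-147 + 274 + 274^{2}\right)} = \frac{1}{274 \left(-147 + 274 + 75076\right)} = \frac{1}{274 \cdot 75203} = \frac{1}{20605622}$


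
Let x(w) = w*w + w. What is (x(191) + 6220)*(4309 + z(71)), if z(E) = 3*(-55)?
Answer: 177744448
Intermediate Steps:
x(w) = w + w² (x(w) = w² + w = w + w²)
z(E) = -165
(x(191) + 6220)*(4309 + z(71)) = (191*(1 + 191) + 6220)*(4309 - 165) = (191*192 + 6220)*4144 = (36672 + 6220)*4144 = 42892*4144 = 177744448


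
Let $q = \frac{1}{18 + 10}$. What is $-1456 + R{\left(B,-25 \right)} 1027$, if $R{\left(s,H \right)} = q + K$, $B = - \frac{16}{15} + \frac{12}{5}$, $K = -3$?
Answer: $- \frac{126009}{28} \approx -4500.3$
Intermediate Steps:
$q = \frac{1}{28} \approx 0.035714$
$B = \frac{4}{3}$ ($B = \left(-16\right) \frac{1}{15} + 12 \cdot \frac{1}{5} = - \frac{16}{15} + \frac{12}{5} = \frac{4}{3} \approx 1.3333$)
$R{\left(s,H \right)} = - \frac{83}{28}$ ($R{\left(s,H \right)} = \frac{1}{28} - 3 = - \frac{83}{28}$)
$-1456 + R{\left(B,-25 \right)} 1027 = -1456 - \frac{85241}{28} = - \frac{126009}{28}$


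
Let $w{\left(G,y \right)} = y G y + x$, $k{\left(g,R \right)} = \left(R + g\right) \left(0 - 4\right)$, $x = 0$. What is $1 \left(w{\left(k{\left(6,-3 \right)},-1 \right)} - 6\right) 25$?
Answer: $-450$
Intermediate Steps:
$k{\left(g,R \right)} = - 4 R - 4 g$ ($k{\left(g,R \right)} = \left(R + g\right) \left(-4\right) = - 4 R - 4 g$)
$w{\left(G,y \right)} = G y^{2}$ ($w{\left(G,y \right)} = y G y + 0 = G y y + 0 = G y^{2} + 0 = G y^{2}$)
$1 \left(w{\left(k{\left(6,-3 \right)},-1 \right)} - 6\right) 25 = 1 \left(\left(\left(-4\right) \left(-3\right) - 24\right) \left(-1\right)^{2} - 6\right) 25 = 1 \left(\left(12 - 24\right) 1 - 6\right) 25 = 1 \left(\left(-12\right) 1 - 6\right) 25 = 1 \left(-12 - 6\right) 25 = 1 \left(-18\right) 25 = \left(-18\right) 25 = -450$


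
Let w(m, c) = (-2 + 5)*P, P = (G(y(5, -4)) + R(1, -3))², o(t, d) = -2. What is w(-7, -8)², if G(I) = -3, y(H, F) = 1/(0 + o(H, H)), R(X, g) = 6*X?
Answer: 729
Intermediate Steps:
y(H, F) = -½ (y(H, F) = 1/(0 - 2) = 1/(-2) = -½)
P = 9 (P = (-3 + 6*1)² = (-3 + 6)² = 3² = 9)
w(m, c) = 27 (w(m, c) = (-2 + 5)*9 = 3*9 = 27)
w(-7, -8)² = 27² = 729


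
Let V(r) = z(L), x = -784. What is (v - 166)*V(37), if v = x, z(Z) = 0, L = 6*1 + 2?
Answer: 0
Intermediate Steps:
L = 8 (L = 6 + 2 = 8)
V(r) = 0
v = -784
(v - 166)*V(37) = (-784 - 166)*0 = -950*0 = 0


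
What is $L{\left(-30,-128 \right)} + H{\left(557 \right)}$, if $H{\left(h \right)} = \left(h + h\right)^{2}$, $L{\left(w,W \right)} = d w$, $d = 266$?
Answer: $1233016$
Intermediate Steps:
$L{\left(w,W \right)} = 266 w$
$H{\left(h \right)} = 4 h^{2}$ ($H{\left(h \right)} = \left(2 h\right)^{2} = 4 h^{2}$)
$L{\left(-30,-128 \right)} + H{\left(557 \right)} = 266 \left(-30\right) + 4 \cdot 557^{2} = -7980 + 4 \cdot 310249 = -7980 + 1240996 = 1233016$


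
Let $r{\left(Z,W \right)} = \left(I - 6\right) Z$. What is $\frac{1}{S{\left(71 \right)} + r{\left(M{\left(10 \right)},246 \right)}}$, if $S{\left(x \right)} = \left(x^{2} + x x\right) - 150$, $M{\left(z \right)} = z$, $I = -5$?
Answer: $\frac{1}{9822} \approx 0.00010181$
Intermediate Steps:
$r{\left(Z,W \right)} = - 11 Z$ ($r{\left(Z,W \right)} = \left(-5 - 6\right) Z = - 11 Z$)
$S{\left(x \right)} = -150 + 2 x^{2}$ ($S{\left(x \right)} = \left(x^{2} + x^{2}\right) - 150 = 2 x^{2} - 150 = -150 + 2 x^{2}$)
$\frac{1}{S{\left(71 \right)} + r{\left(M{\left(10 \right)},246 \right)}} = \frac{1}{\left(-150 + 2 \cdot 71^{2}\right) - 110} = \frac{1}{\left(-150 + 2 \cdot 5041\right) - 110} = \frac{1}{\left(-150 + 10082\right) - 110} = \frac{1}{9932 - 110} = \frac{1}{9822}$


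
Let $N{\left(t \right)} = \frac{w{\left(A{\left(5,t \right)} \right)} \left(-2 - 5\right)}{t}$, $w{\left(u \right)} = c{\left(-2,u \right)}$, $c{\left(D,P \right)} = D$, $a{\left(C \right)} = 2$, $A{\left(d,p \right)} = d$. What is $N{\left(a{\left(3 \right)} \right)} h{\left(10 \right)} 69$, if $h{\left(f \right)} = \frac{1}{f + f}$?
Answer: $\frac{483}{20} \approx 24.15$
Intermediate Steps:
$h{\left(f \right)} = \frac{1}{2 f}$
$w{\left(u \right)} = -2$
$N{\left(t \right)} = \frac{14}{t}$ ($N{\left(t \right)} = \frac{\left(-2\right) \left(-2 - 5\right)}{t} = \frac{\left(-2\right) \left(-7\right)}{t} = \frac{14}{t}$)
$N{\left(a{\left(3 \right)} \right)} h{\left(10 \right)} 69 = \frac{14}{2} \frac{1}{2 \cdot 10} \cdot 69 = 14 \cdot \frac{1}{2} \cdot \frac{1}{2} \cdot \frac{1}{10} \cdot 69 = 7 \cdot \frac{1}{20} \cdot 69 = \frac{7}{20} \cdot 69 = \frac{483}{20}$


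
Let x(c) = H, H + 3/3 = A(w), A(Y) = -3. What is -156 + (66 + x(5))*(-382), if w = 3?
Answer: -23840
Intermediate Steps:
H = -4 (H = -1 - 3 = -4)
x(c) = -4
-156 + (66 + x(5))*(-382) = -156 + (66 - 4)*(-382) = -156 + 62*(-382) = -156 - 23684 = -23840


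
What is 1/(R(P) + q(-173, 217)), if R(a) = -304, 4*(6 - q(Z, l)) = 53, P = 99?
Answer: -4/1245 ≈ -0.0032129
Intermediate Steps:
q(Z, l) = -29/4 (q(Z, l) = 6 - 1/4*53 = 6 - 53/4 = -29/4)
1/(R(P) + q(-173, 217)) = 1/(-304 - 29/4) = 1/(-1245/4) = -4/1245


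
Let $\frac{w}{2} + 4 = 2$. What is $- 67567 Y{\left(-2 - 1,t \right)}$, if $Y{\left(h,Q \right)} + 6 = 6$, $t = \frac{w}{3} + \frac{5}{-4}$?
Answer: $0$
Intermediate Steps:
$w = -4$ ($w = -8 + 2 \cdot 2 = -8 + 4 = -4$)
$t = - \frac{31}{12}$ ($t = - \frac{4}{3} + \frac{5}{-4} = \left(-4\right) \frac{1}{3} + 5 \left(- \frac{1}{4}\right) = - \frac{4}{3} - \frac{5}{4} = - \frac{31}{12} \approx -2.5833$)
$Y{\left(h,Q \right)} = 0$ ($Y{\left(h,Q \right)} = -6 + 6 = 0$)
$- 67567 Y{\left(-2 - 1,t \right)} = \left(-67567\right) 0 = 0$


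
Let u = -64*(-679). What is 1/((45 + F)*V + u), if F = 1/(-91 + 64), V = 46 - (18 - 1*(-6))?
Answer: 27/1200020 ≈ 2.2500e-5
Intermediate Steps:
V = 22 (V = 46 - (18 + 6) = 46 - 1*24 = 46 - 24 = 22)
F = -1/27 (F = 1/(-27) = -1/27 ≈ -0.037037)
u = 43456
1/((45 + F)*V + u) = 1/((45 - 1/27)*22 + 43456) = 1/((1214/27)*22 + 43456) = 1/(26708/27 + 43456) = 1/(1200020/27) = 27/1200020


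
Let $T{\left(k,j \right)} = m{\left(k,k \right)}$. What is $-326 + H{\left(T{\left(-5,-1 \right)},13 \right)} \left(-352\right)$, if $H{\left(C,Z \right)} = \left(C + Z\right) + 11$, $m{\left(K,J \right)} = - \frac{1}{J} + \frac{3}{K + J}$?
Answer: $- \frac{43694}{5} \approx -8738.8$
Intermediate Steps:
$m{\left(K,J \right)} = - \frac{1}{J} + \frac{3}{J + K}$
$T{\left(k,j \right)} = \frac{1}{2 k}$ ($T{\left(k,j \right)} = \frac{- k + 2 k}{k \left(k + k\right)} = \frac{k}{k 2 k} = \frac{\frac{1}{2 k} k}{k} = \frac{1}{2 k}$)
$H{\left(C,Z \right)} = 11 + C + Z$
$-326 + H{\left(T{\left(-5,-1 \right)},13 \right)} \left(-352\right) = -326 + \left(11 + \frac{1}{2 \left(-5\right)} + 13\right) \left(-352\right) = -326 + \left(11 + \frac{1}{2} \left(- \frac{1}{5}\right) + 13\right) \left(-352\right) = -326 + \left(11 - \frac{1}{10} + 13\right) \left(-352\right) = -326 + \frac{239}{10} \left(-352\right) = -326 - \frac{42064}{5} = - \frac{43694}{5}$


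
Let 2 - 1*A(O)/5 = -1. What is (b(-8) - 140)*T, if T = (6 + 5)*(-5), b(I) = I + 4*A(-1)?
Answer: 4840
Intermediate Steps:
A(O) = 15 (A(O) = 10 - 5*(-1) = 10 + 5 = 15)
b(I) = 60 + I (b(I) = I + 4*15 = I + 60 = 60 + I)
T = -55 (T = 11*(-5) = -55)
(b(-8) - 140)*T = ((60 - 8) - 140)*(-55) = (52 - 140)*(-55) = -88*(-55) = 4840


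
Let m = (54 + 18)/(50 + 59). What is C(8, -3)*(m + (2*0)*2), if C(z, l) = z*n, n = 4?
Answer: 2304/109 ≈ 21.138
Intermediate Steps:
C(z, l) = 4*z (C(z, l) = z*4 = 4*z)
m = 72/109 ≈ 0.66055
C(8, -3)*(m + (2*0)*2) = (4*8)*(72/109 + (2*0)*2) = 32*(72/109 + 0*2) = 32*(72/109 + 0) = 32*(72/109) = 2304/109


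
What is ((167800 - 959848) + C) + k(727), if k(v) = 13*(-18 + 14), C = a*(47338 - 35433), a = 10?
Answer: -673050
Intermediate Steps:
C = 119050 (C = 10*(47338 - 35433) = 10*11905 = 119050)
k(v) = -52 (k(v) = 13*(-4) = -52)
((167800 - 959848) + C) + k(727) = ((167800 - 959848) + 119050) - 52 = (-792048 + 119050) - 52 = -672998 - 52 = -673050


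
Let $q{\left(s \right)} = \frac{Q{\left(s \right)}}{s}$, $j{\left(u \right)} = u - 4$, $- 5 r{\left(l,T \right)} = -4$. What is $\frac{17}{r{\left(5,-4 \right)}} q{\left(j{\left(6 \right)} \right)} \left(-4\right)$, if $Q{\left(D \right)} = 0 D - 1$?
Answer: $\frac{85}{2} \approx 42.5$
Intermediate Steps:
$r{\left(l,T \right)} = \frac{4}{5}$ ($r{\left(l,T \right)} = \left(- \frac{1}{5}\right) \left(-4\right) = \frac{4}{5}$)
$Q{\left(D \right)} = -1$ ($Q{\left(D \right)} = 0 - 1 = -1$)
$j{\left(u \right)} = -4 + u$ ($j{\left(u \right)} = u - 4 = -4 + u$)
$q{\left(s \right)} = - \frac{1}{s}$
$\frac{17}{r{\left(5,-4 \right)}} q{\left(j{\left(6 \right)} \right)} \left(-4\right) = \frac{17}{\frac{4}{5}} \left(- \frac{1}{-4 + 6}\right) \left(-4\right) = 17 \cdot \frac{5}{4} \left(- \frac{1}{2}\right) \left(-4\right) = \frac{85 \left(\left(-1\right) \frac{1}{2}\right)}{4} \left(-4\right) = \frac{85}{4} \left(- \frac{1}{2}\right) \left(-4\right) = \left(- \frac{85}{8}\right) \left(-4\right) = \frac{85}{2}$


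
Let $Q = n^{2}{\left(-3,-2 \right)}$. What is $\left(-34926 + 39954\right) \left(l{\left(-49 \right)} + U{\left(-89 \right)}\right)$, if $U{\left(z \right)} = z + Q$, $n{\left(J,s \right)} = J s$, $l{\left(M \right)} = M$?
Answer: $-512856$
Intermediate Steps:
$Q = 36$ ($Q = \left(\left(-3\right) \left(-2\right)\right)^{2} = 6^{2} = 36$)
$U{\left(z \right)} = 36 + z$ ($U{\left(z \right)} = z + 36 = 36 + z$)
$\left(-34926 + 39954\right) \left(l{\left(-49 \right)} + U{\left(-89 \right)}\right) = \left(-34926 + 39954\right) \left(-49 + \left(36 - 89\right)\right) = 5028 \left(-49 - 53\right) = 5028 \left(-102\right) = -512856$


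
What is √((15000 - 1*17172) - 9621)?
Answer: I*√11793 ≈ 108.6*I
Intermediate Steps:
√((15000 - 1*17172) - 9621) = √((15000 - 17172) - 9621) = √(-2172 - 9621) = √(-11793) = I*√11793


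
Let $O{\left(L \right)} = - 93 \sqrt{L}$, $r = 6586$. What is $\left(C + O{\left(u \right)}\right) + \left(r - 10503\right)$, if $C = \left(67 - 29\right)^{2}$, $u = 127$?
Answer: $-2473 - 93 \sqrt{127} \approx -3521.1$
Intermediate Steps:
$C = 1444$ ($C = 38^{2} = 1444$)
$\left(C + O{\left(u \right)}\right) + \left(r - 10503\right) = \left(1444 - 93 \sqrt{127}\right) + \left(6586 - 10503\right) = \left(1444 - 93 \sqrt{127}\right) - 3917 = -2473 - 93 \sqrt{127}$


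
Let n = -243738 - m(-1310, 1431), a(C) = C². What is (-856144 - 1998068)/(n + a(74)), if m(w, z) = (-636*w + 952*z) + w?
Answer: 237851/202702 ≈ 1.1734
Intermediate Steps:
m(w, z) = -635*w + 952*z
n = -2437900 (n = -243738 - (-635*(-1310) + 952*1431) = -243738 - (831850 + 1362312) = -243738 - 1*2194162 = -243738 - 2194162 = -2437900)
(-856144 - 1998068)/(n + a(74)) = (-856144 - 1998068)/(-2437900 + 74²) = -2854212/(-2437900 + 5476) = -2854212/(-2432424) = -2854212*(-1/2432424) = 237851/202702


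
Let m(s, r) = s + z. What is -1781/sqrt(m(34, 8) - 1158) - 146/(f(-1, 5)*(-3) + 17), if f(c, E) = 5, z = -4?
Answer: -73 + 1781*I*sqrt(282)/564 ≈ -73.0 + 53.029*I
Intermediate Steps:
m(s, r) = -4 + s (m(s, r) = s - 4 = -4 + s)
-1781/sqrt(m(34, 8) - 1158) - 146/(f(-1, 5)*(-3) + 17) = -1781/sqrt((-4 + 34) - 1158) - 146/(5*(-3) + 17) = -1781/sqrt(30 - 1158) - 146/(-15 + 17) = -1781*(-I*sqrt(282)/564) - 146/2 = -1781*(-I*sqrt(282)/564) - 146*1/2 = -(-1781)*I*sqrt(282)/564 - 73 = 1781*I*sqrt(282)/564 - 73 = -73 + 1781*I*sqrt(282)/564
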